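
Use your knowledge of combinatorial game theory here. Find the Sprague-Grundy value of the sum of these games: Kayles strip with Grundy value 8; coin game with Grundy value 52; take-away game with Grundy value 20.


By the Sprague-Grundy theorem, the Grundy value of a sum of games is the XOR of individual Grundy values.
Kayles strip: Grundy value = 8. Running XOR: 0 XOR 8 = 8
coin game: Grundy value = 52. Running XOR: 8 XOR 52 = 60
take-away game: Grundy value = 20. Running XOR: 60 XOR 20 = 40
The combined Grundy value is 40.

40


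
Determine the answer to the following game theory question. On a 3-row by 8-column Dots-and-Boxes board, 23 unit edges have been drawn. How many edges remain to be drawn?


Grid: 3 x 8 boxes, i.e. 4 rows and 9 columns of dots.
Horizontal edges: (rows + 1) * cols = 4 * 8 = 32
Vertical edges: rows * (cols + 1) = 3 * 9 = 27
Total edges: 32 + 27 = 59
Edges drawn: 23
Remaining: 59 - 23 = 36

36


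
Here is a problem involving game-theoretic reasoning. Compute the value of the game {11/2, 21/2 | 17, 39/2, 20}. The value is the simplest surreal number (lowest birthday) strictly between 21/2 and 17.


Left options: {11/2, 21/2}, max = 21/2
Right options: {17, 39/2, 20}, min = 17
All options are numbers and max(Left) < min(Right), so by the simplicity theorem the value is the simplest (earliest-born) number strictly between 21/2 and 17.
Integers 11 through 16 all lie strictly between 21/2 and 17.
Among integers, the simplest (lowest birthday = smallest |n|; 0 is born on day 0, +-n on day n) is 11.
No non-integer in the interval can be simpler: if x is a non-integer in the interval, then floor(x) or ceil(x) also lies in the interval (the interval contains an integer), and both are proper prefixes of x's sign expansion, i.e. born earlier. So the game value is 11.
Game value = 11

11


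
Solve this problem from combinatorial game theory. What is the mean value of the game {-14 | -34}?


Game = {-14 | -34}, a switch {a | b} with numbers a > b.
Its thermograph has left wall a - t and right wall b + t, which meet at t = (a - b)/2, where both equal (a + b)/2. So the mast (mean value) is at (a + b)/2.
Mean = (-14 + (-34))/2 = -48/2 = -24

-24


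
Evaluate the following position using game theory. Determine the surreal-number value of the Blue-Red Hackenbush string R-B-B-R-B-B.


Edges (from ground): R-B-B-R-B-B
By Berlekamp's sign-expansion rule, a Blue-Red Hackenbush stalk has the value of the surreal number whose sign sequence is the edge sequence with B -> + and R -> -.
Sign sequence: -++-++
Trace the sign expansion in the surreal number tree, starting from 0:
Edge 1: R (sign -) -> bounds (-inf, 0), value = -1
Edge 2: B (sign +) -> bounds (-1, 0), value = -1/2
Edge 3: B (sign +) -> bounds (-1/2, 0), value = -1/4
Edge 4: R (sign -) -> bounds (-1/2, -1/4), value = -3/8
Edge 5: B (sign +) -> bounds (-3/8, -1/4), value = -5/16
Edge 6: B (sign +) -> bounds (-5/16, -1/4), value = -9/32
Game value = -9/32

-9/32


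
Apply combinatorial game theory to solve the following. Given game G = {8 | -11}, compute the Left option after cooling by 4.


Original game: {8 | -11} (a switch {a | b} with a > b).
Cooling by t (for t below the temperature (a - b)/2 = 19/2) taxes each move by t: {a | b} cooled by t is {a - t | b + t}.
Cooling amount: t = 4
Cooled Left option: 8 - 4 = 4
Cooled Right option: -11 + 4 = -7
Cooled game: {4 | -7}
Left option = 4

4


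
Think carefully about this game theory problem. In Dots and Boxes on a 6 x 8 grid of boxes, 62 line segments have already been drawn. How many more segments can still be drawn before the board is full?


Grid: 6 x 8 boxes, i.e. 7 rows and 9 columns of dots.
Horizontal edges: (rows + 1) * cols = 7 * 8 = 56
Vertical edges: rows * (cols + 1) = 6 * 9 = 54
Total edges: 56 + 54 = 110
Edges drawn: 62
Remaining: 110 - 62 = 48

48


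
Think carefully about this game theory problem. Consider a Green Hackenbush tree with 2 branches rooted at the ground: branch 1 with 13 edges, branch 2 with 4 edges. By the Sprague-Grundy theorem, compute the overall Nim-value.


The tree has 2 branches from the ground vertex.
In Green Hackenbush, the Nim-value of a simple path of length k is k.
Branch 1: length 13, Nim-value = 13
Branch 2: length 4, Nim-value = 4
Total Nim-value = XOR of all branch values:
0 XOR 13 = 13
13 XOR 4 = 9
Nim-value of the tree = 9

9


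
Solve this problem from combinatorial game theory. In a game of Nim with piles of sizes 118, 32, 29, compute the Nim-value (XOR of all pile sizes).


We need the XOR (exclusive or) of all pile sizes.
After XOR-ing pile 1 (size 118): 0 XOR 118 = 118
After XOR-ing pile 2 (size 32): 118 XOR 32 = 86
After XOR-ing pile 3 (size 29): 86 XOR 29 = 75
The Nim-value of this position is 75.

75


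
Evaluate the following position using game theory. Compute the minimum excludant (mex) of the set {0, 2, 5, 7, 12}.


Set = {0, 2, 5, 7, 12}
0 is in the set.
1 is NOT in the set. This is the mex.
mex = 1

1


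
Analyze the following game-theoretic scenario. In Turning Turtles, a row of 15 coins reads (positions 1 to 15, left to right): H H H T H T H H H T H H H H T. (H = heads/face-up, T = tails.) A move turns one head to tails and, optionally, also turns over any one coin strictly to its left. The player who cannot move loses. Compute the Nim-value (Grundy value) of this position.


Coins: H H H T H T H H H T H H H H T
Key fact: a single head at position k behaves exactly like a Nim heap of size k (turning it to T and optionally flipping a coin at j < k corresponds to moving the heap from k to j, or to 0), and heads combine as a disjunctive sum (two heads at the same place would cancel, matching j XOR j = 0). So the Nim-value is the XOR of the 1-indexed positions of the heads.
Face-up positions (1-indexed): [1, 2, 3, 5, 7, 8, 9, 11, 12, 13, 14]
XOR 0 with 1: 0 XOR 1 = 1
XOR 1 with 2: 1 XOR 2 = 3
XOR 3 with 3: 3 XOR 3 = 0
XOR 0 with 5: 0 XOR 5 = 5
XOR 5 with 7: 5 XOR 7 = 2
XOR 2 with 8: 2 XOR 8 = 10
XOR 10 with 9: 10 XOR 9 = 3
XOR 3 with 11: 3 XOR 11 = 8
XOR 8 with 12: 8 XOR 12 = 4
XOR 4 with 13: 4 XOR 13 = 9
XOR 9 with 14: 9 XOR 14 = 7
Nim-value = 7

7


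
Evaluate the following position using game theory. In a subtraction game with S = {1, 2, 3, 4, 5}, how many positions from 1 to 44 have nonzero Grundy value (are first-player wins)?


Subtraction set S = {1, 2, 3, 4, 5}, so G(n) = n mod 6.
G(n) = 0 when n is a multiple of 6.
Multiples of 6 in [1, 44]: 7
N-positions (nonzero Grundy) = 44 - 7 = 37

37


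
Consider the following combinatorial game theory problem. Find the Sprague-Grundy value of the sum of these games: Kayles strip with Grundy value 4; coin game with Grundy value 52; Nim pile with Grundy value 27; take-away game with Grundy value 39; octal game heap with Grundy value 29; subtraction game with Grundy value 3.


By the Sprague-Grundy theorem, the Grundy value of a sum of games is the XOR of individual Grundy values.
Kayles strip: Grundy value = 4. Running XOR: 0 XOR 4 = 4
coin game: Grundy value = 52. Running XOR: 4 XOR 52 = 48
Nim pile: Grundy value = 27. Running XOR: 48 XOR 27 = 43
take-away game: Grundy value = 39. Running XOR: 43 XOR 39 = 12
octal game heap: Grundy value = 29. Running XOR: 12 XOR 29 = 17
subtraction game: Grundy value = 3. Running XOR: 17 XOR 3 = 18
The combined Grundy value is 18.

18


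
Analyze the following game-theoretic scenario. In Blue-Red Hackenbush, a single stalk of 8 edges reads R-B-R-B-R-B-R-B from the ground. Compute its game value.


Edges (from ground): R-B-R-B-R-B-R-B
By Berlekamp's sign-expansion rule, a Blue-Red Hackenbush stalk has the value of the surreal number whose sign sequence is the edge sequence with B -> + and R -> -.
Sign sequence: -+-+-+-+
Trace the sign expansion in the surreal number tree, starting from 0:
Edge 1: R (sign -) -> bounds (-inf, 0), value = -1
Edge 2: B (sign +) -> bounds (-1, 0), value = -1/2
Edge 3: R (sign -) -> bounds (-1, -1/2), value = -3/4
Edge 4: B (sign +) -> bounds (-3/4, -1/2), value = -5/8
Edge 5: R (sign -) -> bounds (-3/4, -5/8), value = -11/16
Edge 6: B (sign +) -> bounds (-11/16, -5/8), value = -21/32
Edge 7: R (sign -) -> bounds (-11/16, -21/32), value = -43/64
Edge 8: B (sign +) -> bounds (-43/64, -21/32), value = -85/128
Game value = -85/128

-85/128


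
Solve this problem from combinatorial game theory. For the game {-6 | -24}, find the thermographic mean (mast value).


Game = {-6 | -24}, a switch {a | b} with numbers a > b.
Its thermograph has left wall a - t and right wall b + t, which meet at t = (a - b)/2, where both equal (a + b)/2. So the mast (mean value) is at (a + b)/2.
Mean = (-6 + (-24))/2 = -30/2 = -15

-15


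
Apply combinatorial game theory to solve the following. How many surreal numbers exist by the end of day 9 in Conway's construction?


Day 0: {|} = 0 is born. Count = 1.
Day n: the number of surreal numbers born by day n is 2^(n+1) - 1.
By day 0: 2^1 - 1 = 1
By day 1: 2^2 - 1 = 3
By day 2: 2^3 - 1 = 7
By day 3: 2^4 - 1 = 15
By day 4: 2^5 - 1 = 31
By day 5: 2^6 - 1 = 63
By day 6: 2^7 - 1 = 127
By day 7: 2^8 - 1 = 255
By day 8: 2^9 - 1 = 511
By day 9: 2^10 - 1 = 1023
By day 9: 1023 surreal numbers.

1023


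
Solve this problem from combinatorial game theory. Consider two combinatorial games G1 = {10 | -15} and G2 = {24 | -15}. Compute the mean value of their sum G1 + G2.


G1 = {10 | -15}, G2 = {24 | -15}
Each is a switch {a | b} with numbers a > b; its mean value is (a + b)/2, and mean value is additive over game sums: m(G1 + G2) = m(G1) + m(G2).
Mean of G1 = (10 + (-15))/2 = -5/2 = -5/2
Mean of G2 = (24 + (-15))/2 = 9/2 = 9/2
Mean of G1 + G2 = -5/2 + 9/2 = 2

2


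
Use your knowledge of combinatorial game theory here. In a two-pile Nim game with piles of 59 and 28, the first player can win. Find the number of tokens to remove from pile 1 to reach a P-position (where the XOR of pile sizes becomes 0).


Piles: 59 and 28
Current XOR: 59 XOR 28 = 39 (non-zero, so this is an N-position).
To make the XOR zero, we need to find a move that balances the piles.
For pile 1 (size 59): target = 59 XOR 39 = 28
We reduce pile 1 from 59 to 28.
Tokens removed: 59 - 28 = 31
Verification: 28 XOR 28 = 0

31


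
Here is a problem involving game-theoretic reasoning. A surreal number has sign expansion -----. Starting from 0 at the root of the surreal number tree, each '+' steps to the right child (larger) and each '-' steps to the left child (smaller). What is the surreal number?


Sign expansion: -----
Rule: track bounds (lo, hi), initially (-inf, +inf). On '+', the current value becomes lo and we move to the simplest number in (value, hi): value + 1 if hi = +inf, otherwise the midpoint (value + hi)/2. On '-', the current value becomes hi and we move to value - 1 if lo = -inf, otherwise the midpoint (lo + value)/2.
Start at 0.
Step 1: sign = -, move left. Bounds: (-inf, 0). Value = -1
Step 2: sign = -, move left. Bounds: (-inf, -1). Value = -2
Step 3: sign = -, move left. Bounds: (-inf, -2). Value = -3
Step 4: sign = -, move left. Bounds: (-inf, -3). Value = -4
Step 5: sign = -, move left. Bounds: (-inf, -4). Value = -5
The surreal number with sign expansion ----- is -5.

-5


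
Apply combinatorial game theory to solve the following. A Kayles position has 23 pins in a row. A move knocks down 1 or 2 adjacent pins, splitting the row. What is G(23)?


Kayles: a move removes 1 or 2 adjacent pins from a contiguous row.
Removing pins from a row of k leaves two independent rows (a, b) with a + b = k - 1 (one pin) or a + b = k - 2 (two pins); an end removal gives a = 0.
By Sprague-Grundy, G(k) = mex{ G(a) XOR G(b) } over all these splits. G(0) = 0.
G(1): splits (0,0):0^0=0 -> mex({0}) = 1
G(2): splits (0,1):0^1=1 (0,0):0^0=0 -> mex({0, 1}) = 2
G(3): splits (0,2):0^2=2 (1,1):1^1=0 (0,1):0^1=1 -> mex({0, 1, 2}) = 3
G(4): splits (0,3):0^3=3 (1,2):1^2=3 (0,2):0^2=2 (1,1):1^1=0 -> mex({0, 2, 3}) = 1
G(5): splits (0,4):0^1=1 (1,3):1^3=2 (2,2):2^2=0 (0,3):0^3=3 (1,2):1^2=3 -> mex({0, 1, 2, 3}) = 4
G(6) = mex({0, 1, 2, 4}) = 3
G(7) = mex({0, 1, 3, 4, 5}) = 2
G(8) = mex({0, 2, 3, 5, 6}) = 1
G(9) = mex({0, 1, 2, 3, 6, 7}) = 4
G(10) = mex({0, 1, 3, 4, 5, 7}) = 2
G(11) = mex({0, 1, 2, 3, 4, 5}) = 6
G(12) = mex({0, 1, 2, 3, 5, 6, 7}) = 4
G(13) = mex({0, 2, 3, 4, 6, 7}) = 1
G(14) = mex({0, 1, 4, 5, 6, 7}) = 2
G(15) = mex({0, 1, 2, 3, 4, 5, 6}) = 7
G(16) = mex({0, 2, 3, 5, 6, 7}) = 1
G(17) = mex({0, 1, 2, 3, 5, 6, 7}) = 4
G(18) = mex({0, 1, 2, 4, 5, 6}) = 3
G(19) = mex({0, 1, 3, 4, 5, 7}) = 2
G(20) = mex({0, 2, 3, 4, 5, 6, 7}) = 1
G(21) = mex({0, 1, 2, 3, 5, 6, 7}) = 4
G(22) = mex({0, 1, 2, 3, 4, 5, 7}) = 6
G(23) = mex({0, 1, 2, 3, 4, 5, 6}) = 7
Therefore G(23) = 7.

7


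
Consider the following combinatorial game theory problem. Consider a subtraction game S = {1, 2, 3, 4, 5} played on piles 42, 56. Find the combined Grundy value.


Subtraction set: {1, 2, 3, 4, 5}
For this subtraction set, G(n) = n mod 6 (period = max + 1 = 6).
Pile 1 (size 42): G(42) = 42 mod 6 = 0
Pile 2 (size 56): G(56) = 56 mod 6 = 2
Total Grundy value = XOR of all: 0 XOR 2 = 2

2


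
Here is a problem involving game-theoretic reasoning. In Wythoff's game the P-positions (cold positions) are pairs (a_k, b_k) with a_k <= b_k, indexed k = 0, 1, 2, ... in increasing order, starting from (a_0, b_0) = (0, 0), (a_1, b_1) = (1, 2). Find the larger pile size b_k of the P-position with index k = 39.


By Wythoff's theorem, a_k = floor(k * phi) and b_k = floor(k * phi^2) = a_k + k, where phi = (1 + sqrt(5))/2 is the golden ratio.
phi = (1 + sqrt(5))/2 = 1.618034
phi^2 = phi + 1 = 2.618034
k = 39
k * phi^2 = 39 * 2.618034 = 102.103326
b_39 = floor(k * phi^2) = 102 (check: a_39 + k = 63 + 39 = 102)

102


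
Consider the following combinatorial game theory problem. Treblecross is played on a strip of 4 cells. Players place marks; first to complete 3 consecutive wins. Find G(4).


Treblecross: place X on empty cells; 3-in-a-row wins.
Playing within two cells of an existing X lets the opponent win at once, so sensible play treats the cells i-2..i+2 around each X as dead. The player left with no safe cell loses, so this is a normal-play take-away game on strips of safe cells.
Placing X at cell i (0-indexed) of a strip of k safe cells leaves independent strips of sizes max(0, i-2) and max(0, k-i-3). Hence G(k) = mex{ G(max(0,i-2)) XOR G(max(0,k-i-3)) : 0 <= i < k }, with G(0) = 0.
G(1): splits (0,0):0^0=0 -> mex({0}) = 1
G(2): splits (0,0):0^0=0 -> mex({0}) = 1
G(3): splits (0,0):0^0=0 -> mex({0}) = 1
G(4): splits (0,1):0^1=1 (0,0):0^0=0 -> mex({0, 1}) = 2
Therefore G(4) = 2.

2


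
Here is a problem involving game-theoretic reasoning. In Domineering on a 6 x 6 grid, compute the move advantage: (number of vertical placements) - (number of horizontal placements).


Board is 6 x 6 (rows x cols).
Left (vertical) placements: (rows-1) * cols = 5 * 6 = 30
Right (horizontal) placements: rows * (cols-1) = 6 * 5 = 30
Advantage = Left - Right = 30 - 30 = 0

0


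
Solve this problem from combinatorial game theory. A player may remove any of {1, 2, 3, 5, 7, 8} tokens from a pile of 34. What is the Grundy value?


The subtraction set is S = {1, 2, 3, 5, 7, 8}.
G(k) = mex{ G(k - s) : s in S, s <= k }. We compute iteratively: G(0) = 0.
G(1) = mex({0}) = 1
G(2) = mex({0, 1}) = 2
G(3) = mex({0, 1, 2}) = 3
G(4) = mex({1, 2, 3}) = 0
G(5) = mex({0, 2, 3}) = 1
G(6) = mex({0, 1, 3}) = 2
G(7) = mex({0, 1, 2}) = 3
G(8) = mex({0, 1, 2, 3}) = 4
G(9) = mex({0, 1, 2, 3, 4}) = 5
G(10) = mex({1, 2, 3, 4, 5}) = 0
G(11) = mex({0, 2, 3, 4, 5}) = 1
G(12) = mex({0, 1, 3, 5}) = 2
G(13) = mex({0, 1, 2, 4}) = 3
G(14) = mex({1, 2, 3, 5}) = 0
G(15) = mex({0, 2, 3, 4}) = 1
G(16) = mex({0, 1, 3, 4, 5}) = 2
G(17) = mex({0, 1, 2, 5}) = 3
Observe that G(10)..G(17) = 0, 1, 2, 3, 0, 1, 2, 3 repeats G(0)..G(7) = 0, 1, 2, 3, 0, 1, 2, 3.
For k >= max(S) = 8, G(k) is determined by the previous 8 values G(k-8)..G(k-1); a window of 8 consecutive values has recurred shifted by 10, so by induction G(k + 10) = G(k) for all k >= 0: the sequence is periodic from the start with period 10.
One period: G(0..9) = 0, 1, 2, 3, 0, 1, 2, 3, 4, 5.
34 mod 10 = 4, so G(34) = G(4) = 0.

0


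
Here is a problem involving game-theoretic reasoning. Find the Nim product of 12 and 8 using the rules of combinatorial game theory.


Nim multiplication is bilinear over XOR: (u XOR v) * w = (u*w) XOR (v*w).
So we split each operand into its bit components and XOR the pairwise Nim products.
12 = 4 + 8 (as XOR of powers of 2).
8 = 8 (as XOR of powers of 2).
Using the standard Nim-product table on single bits:
  2*2 = 3,   2*4 = 8,   2*8 = 12,
  4*4 = 6,   4*8 = 11,  8*8 = 13,
and  1*x = x (identity), k*l = l*k (commutative).
Pairwise Nim products:
  4 * 8 = 11
  8 * 8 = 13
XOR them: 11 XOR 13 = 6.
Result: 12 * 8 = 6 (in Nim).

6


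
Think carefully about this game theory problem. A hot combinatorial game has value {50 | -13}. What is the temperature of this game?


The game is {50 | -13}, a switch {a | b} with numbers a > b.
Cooling {a | b} by t gives {a - t | b + t}, which stops being hot when a - t = b + t, i.e. at t = (a - b)/2. So the temperature of a switch is (a - b)/2.
Temperature = (Left option - Right option) / 2
= (50 - (-13)) / 2
= 63 / 2
= 63/2

63/2


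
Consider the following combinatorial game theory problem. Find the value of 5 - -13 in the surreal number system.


x = 5, y = -13
x - y = 5 - -13 = 18

18


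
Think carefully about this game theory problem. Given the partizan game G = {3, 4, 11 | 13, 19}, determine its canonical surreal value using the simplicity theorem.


Left options: {3, 4, 11}, max = 11
Right options: {13, 19}, min = 13
All options are numbers and max(Left) < min(Right), so by the simplicity theorem the value is the simplest (earliest-born) number strictly between 11 and 13.
The only integer strictly between 11 and 13 is 12.
No non-integer in the interval can be simpler: if x is a non-integer in the interval, then floor(x) or ceil(x) also lies in the interval (the interval contains an integer), and both are proper prefixes of x's sign expansion, i.e. born earlier. So the game value is 12.
Game value = 12

12


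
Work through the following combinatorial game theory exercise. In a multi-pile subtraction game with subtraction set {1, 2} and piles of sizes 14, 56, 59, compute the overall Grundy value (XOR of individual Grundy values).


Subtraction set: {1, 2}
For this subtraction set, G(n) = n mod 3 (period = max + 1 = 3).
Pile 1 (size 14): G(14) = 14 mod 3 = 2
Pile 2 (size 56): G(56) = 56 mod 3 = 2
Pile 3 (size 59): G(59) = 59 mod 3 = 2
Total Grundy value = XOR of all: 2 XOR 2 XOR 2 = 2

2


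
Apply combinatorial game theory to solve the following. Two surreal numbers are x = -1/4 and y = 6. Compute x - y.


x = -1/4, y = 6
Converting to common denominator: 4
x = -1/4, y = 24/4
x - y = -1/4 - 6 = -25/4

-25/4


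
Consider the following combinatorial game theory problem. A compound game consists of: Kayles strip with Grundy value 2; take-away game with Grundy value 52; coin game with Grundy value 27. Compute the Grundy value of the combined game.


By the Sprague-Grundy theorem, the Grundy value of a sum of games is the XOR of individual Grundy values.
Kayles strip: Grundy value = 2. Running XOR: 0 XOR 2 = 2
take-away game: Grundy value = 52. Running XOR: 2 XOR 52 = 54
coin game: Grundy value = 27. Running XOR: 54 XOR 27 = 45
The combined Grundy value is 45.

45


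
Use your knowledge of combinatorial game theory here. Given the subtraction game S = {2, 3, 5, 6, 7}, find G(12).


The subtraction set is S = {2, 3, 5, 6, 7}.
G(k) = mex{ G(k - s) : s in S, s <= k }. We compute iteratively: G(0) = 0.
G(1) = mex({}) = 0
G(2) = mex({0}) = 1
G(3) = mex({0}) = 1
G(4) = mex({0, 1}) = 2
G(5) = mex({0, 1}) = 2
G(6) = mex({0, 1, 2}) = 3
G(7) = mex({0, 1, 2}) = 3
G(8) = mex({0, 1, 2, 3}) = 4
G(9) = mex({1, 2, 3}) = 0
G(10) = mex({1, 2, 3, 4}) = 0
G(11) = mex({0, 2, 3, 4}) = 1
G(12) = mex({0, 2, 3}) = 1
Therefore G(12) = 1.

1


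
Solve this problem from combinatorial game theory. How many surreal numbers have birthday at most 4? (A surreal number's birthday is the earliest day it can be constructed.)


Day 0: {|} = 0 is born. Count = 1.
Day n: the number of surreal numbers born by day n is 2^(n+1) - 1.
By day 0: 2^1 - 1 = 1
By day 1: 2^2 - 1 = 3
By day 2: 2^3 - 1 = 7
By day 3: 2^4 - 1 = 15
By day 4: 2^5 - 1 = 31
By day 4: 31 surreal numbers.

31


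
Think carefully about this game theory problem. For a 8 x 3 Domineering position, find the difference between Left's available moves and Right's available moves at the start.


Board is 8 x 3 (rows x cols).
Left (vertical) placements: (rows-1) * cols = 7 * 3 = 21
Right (horizontal) placements: rows * (cols-1) = 8 * 2 = 16
Advantage = Left - Right = 21 - 16 = 5

5


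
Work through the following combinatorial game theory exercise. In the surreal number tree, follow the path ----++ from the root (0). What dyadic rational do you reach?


Sign expansion: ----++
Rule: track bounds (lo, hi), initially (-inf, +inf). On '+', the current value becomes lo and we move to the simplest number in (value, hi): value + 1 if hi = +inf, otherwise the midpoint (value + hi)/2. On '-', the current value becomes hi and we move to value - 1 if lo = -inf, otherwise the midpoint (lo + value)/2.
Start at 0.
Step 1: sign = -, move left. Bounds: (-inf, 0). Value = -1
Step 2: sign = -, move left. Bounds: (-inf, -1). Value = -2
Step 3: sign = -, move left. Bounds: (-inf, -2). Value = -3
Step 4: sign = -, move left. Bounds: (-inf, -3). Value = -4
Step 5: sign = +, move right. Bounds: (-4, -3). Value = -7/2
Step 6: sign = +, move right. Bounds: (-7/2, -3). Value = -13/4
The surreal number with sign expansion ----++ is -13/4.

-13/4


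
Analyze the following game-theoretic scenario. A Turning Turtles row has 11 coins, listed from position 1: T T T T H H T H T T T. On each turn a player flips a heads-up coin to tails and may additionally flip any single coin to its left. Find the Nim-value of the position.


Coins: T T T T H H T H T T T
Key fact: a single head at position k behaves exactly like a Nim heap of size k (turning it to T and optionally flipping a coin at j < k corresponds to moving the heap from k to j, or to 0), and heads combine as a disjunctive sum (two heads at the same place would cancel, matching j XOR j = 0). So the Nim-value is the XOR of the 1-indexed positions of the heads.
Face-up positions (1-indexed): [5, 6, 8]
XOR 0 with 5: 0 XOR 5 = 5
XOR 5 with 6: 5 XOR 6 = 3
XOR 3 with 8: 3 XOR 8 = 11
Nim-value = 11

11


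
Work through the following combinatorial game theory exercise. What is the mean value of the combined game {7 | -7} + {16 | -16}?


G1 = {7 | -7}, G2 = {16 | -16}
Each is a switch {a | b} with numbers a > b; its mean value is (a + b)/2, and mean value is additive over game sums: m(G1 + G2) = m(G1) + m(G2).
Mean of G1 = (7 + (-7))/2 = 0/2 = 0
Mean of G2 = (16 + (-16))/2 = 0/2 = 0
Mean of G1 + G2 = 0 + 0 = 0

0


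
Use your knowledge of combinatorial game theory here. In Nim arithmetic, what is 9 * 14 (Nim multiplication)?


Nim multiplication is bilinear over XOR: (u XOR v) * w = (u*w) XOR (v*w).
So we split each operand into its bit components and XOR the pairwise Nim products.
9 = 1 + 8 (as XOR of powers of 2).
14 = 2 + 4 + 8 (as XOR of powers of 2).
Using the standard Nim-product table on single bits:
  2*2 = 3,   2*4 = 8,   2*8 = 12,
  4*4 = 6,   4*8 = 11,  8*8 = 13,
and  1*x = x (identity), k*l = l*k (commutative).
Pairwise Nim products:
  1 * 2 = 2
  1 * 4 = 4
  1 * 8 = 8
  8 * 2 = 12
  8 * 4 = 11
  8 * 8 = 13
XOR them: 2 XOR 4 XOR 8 XOR 12 XOR 11 XOR 13 = 4.
Result: 9 * 14 = 4 (in Nim).

4


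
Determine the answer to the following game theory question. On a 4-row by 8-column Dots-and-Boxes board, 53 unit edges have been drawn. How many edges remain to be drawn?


Grid: 4 x 8 boxes, i.e. 5 rows and 9 columns of dots.
Horizontal edges: (rows + 1) * cols = 5 * 8 = 40
Vertical edges: rows * (cols + 1) = 4 * 9 = 36
Total edges: 40 + 36 = 76
Edges drawn: 53
Remaining: 76 - 53 = 23

23


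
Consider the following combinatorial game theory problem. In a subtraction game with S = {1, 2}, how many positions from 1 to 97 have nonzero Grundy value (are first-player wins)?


Subtraction set S = {1, 2}, so G(n) = n mod 3.
G(n) = 0 when n is a multiple of 3.
Multiples of 3 in [1, 97]: 32
N-positions (nonzero Grundy) = 97 - 32 = 65

65


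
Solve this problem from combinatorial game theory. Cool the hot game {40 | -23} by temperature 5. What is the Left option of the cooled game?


Original game: {40 | -23} (a switch {a | b} with a > b).
Cooling by t (for t below the temperature (a - b)/2 = 63/2) taxes each move by t: {a | b} cooled by t is {a - t | b + t}.
Cooling amount: t = 5
Cooled Left option: 40 - 5 = 35
Cooled Right option: -23 + 5 = -18
Cooled game: {35 | -18}
Left option = 35

35


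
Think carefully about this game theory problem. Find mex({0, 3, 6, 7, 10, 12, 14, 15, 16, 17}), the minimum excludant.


Set = {0, 3, 6, 7, 10, 12, 14, 15, 16, 17}
0 is in the set.
1 is NOT in the set. This is the mex.
mex = 1

1


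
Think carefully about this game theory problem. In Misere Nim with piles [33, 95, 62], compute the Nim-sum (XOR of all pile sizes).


We need the XOR (exclusive or) of all pile sizes.
After XOR-ing pile 1 (size 33): 0 XOR 33 = 33
After XOR-ing pile 2 (size 95): 33 XOR 95 = 126
After XOR-ing pile 3 (size 62): 126 XOR 62 = 64
The Nim-value of this position is 64.

64


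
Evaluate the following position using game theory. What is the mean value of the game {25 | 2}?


Game = {25 | 2}, a switch {a | b} with numbers a > b.
Its thermograph has left wall a - t and right wall b + t, which meet at t = (a - b)/2, where both equal (a + b)/2. So the mast (mean value) is at (a + b)/2.
Mean = (25 + (2))/2 = 27/2 = 27/2

27/2


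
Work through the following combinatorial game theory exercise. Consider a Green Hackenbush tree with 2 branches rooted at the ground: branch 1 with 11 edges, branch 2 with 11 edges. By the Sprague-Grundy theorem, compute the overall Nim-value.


The tree has 2 branches from the ground vertex.
In Green Hackenbush, the Nim-value of a simple path of length k is k.
Branch 1: length 11, Nim-value = 11
Branch 2: length 11, Nim-value = 11
Total Nim-value = XOR of all branch values:
0 XOR 11 = 11
11 XOR 11 = 0
Nim-value of the tree = 0

0


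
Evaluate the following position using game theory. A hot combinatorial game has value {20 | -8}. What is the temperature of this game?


The game is {20 | -8}, a switch {a | b} with numbers a > b.
Cooling {a | b} by t gives {a - t | b + t}, which stops being hot when a - t = b + t, i.e. at t = (a - b)/2. So the temperature of a switch is (a - b)/2.
Temperature = (Left option - Right option) / 2
= (20 - (-8)) / 2
= 28 / 2
= 14

14


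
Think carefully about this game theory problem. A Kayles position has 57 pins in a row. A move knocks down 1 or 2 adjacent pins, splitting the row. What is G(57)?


Kayles: a move removes 1 or 2 adjacent pins from a contiguous row.
Removing pins from a row of k leaves two independent rows (a, b) with a + b = k - 1 (one pin) or a + b = k - 2 (two pins); an end removal gives a = 0.
By Sprague-Grundy, G(k) = mex{ G(a) XOR G(b) } over all these splits. G(0) = 0.
G(1): splits (0,0):0^0=0 -> mex({0}) = 1
G(2): splits (0,1):0^1=1 (0,0):0^0=0 -> mex({0, 1}) = 2
G(3): splits (0,2):0^2=2 (1,1):1^1=0 (0,1):0^1=1 -> mex({0, 1, 2}) = 3
G(4): splits (0,3):0^3=3 (1,2):1^2=3 (0,2):0^2=2 (1,1):1^1=0 -> mex({0, 2, 3}) = 1
G(5): splits (0,4):0^1=1 (1,3):1^3=2 (2,2):2^2=0 (0,3):0^3=3 (1,2):1^2=3 -> mex({0, 1, 2, 3}) = 4
G(6) = mex({0, 1, 2, 4}) = 3
G(7) = mex({0, 1, 3, 4, 5}) = 2
G(8) = mex({0, 2, 3, 5, 6}) = 1
G(9) = mex({0, 1, 2, 3, 6, 7}) = 4
G(10) = mex({0, 1, 3, 4, 5, 7}) = 2
G(11) = mex({0, 1, 2, 3, 4, 5}) = 6
G(12) = mex({0, 1, 2, 3, 5, 6, 7}) = 4
G(13) = mex({0, 2, 3, 4, 6, 7}) = 1
G(14) = mex({0, 1, 4, 5, 6, 7}) = 2
G(15) = mex({0, 1, 2, 3, 4, 5, 6}) = 7
G(16) = mex({0, 2, 3, 5, 6, 7}) = 1
G(17) = mex({0, 1, 2, 3, 5, 6, 7}) = 4
G(18) = mex({0, 1, 2, 4, 5, 6}) = 3
G(19) = mex({0, 1, 3, 4, 5, 7}) = 2
G(20) = mex({0, 2, 3, 4, 5, 6, 7}) = 1
G(21) = mex({0, 1, 2, 3, 5, 6, 7}) = 4
G(22) = mex({0, 1, 2, 3, 4, 5, 7}) = 6
G(23) = mex({0, 1, 2, 3, 4, 5, 6}) = 7
G(24) = mex({0, 1, 2, 3, 5, 6, 7}) = 4
G(25) = mex({0, 2, 3, 4, 6, 7}) = 1
G(26) = mex({0, 1, 3, 4, 5, 6, 7}) = 2
G(27) = mex({0, 1, 2, 3, 4, 5, 6, 7}) = 8
G(28) = mex({0, 1, 2, 3, 4, 6, 7, 8}) = 5
G(29) = mex({0, 1, 2, 3, 5, 6, 7, 8, 9}) = 4
G(30) = mex({0, 1, 2, 3, 4, 5, 6, 9, 10}) = 7
G(31) = mex({0, 1, 3, 4, 5, 7, 10, 11}) = 2
G(32) = mex({0, 2, 3, 4, 5, 6, 7, 9, 11}) = 1
G(33) = mex({0, 1, 2, 3, 4, 5, 6, 7, 9, 12}) = 8
G(34) = mex({0, 1, 2, 3, 4, 5, 7, 8, 11, 12}) = 6
G(35) = mex({0, 1, 2, 3, 4, 5, 6, 8, 9, 10, 11}) = 7
G(36) = mex({0, 1, 2, 3, 5, 6, 7, 9, 10}) = 4
G(37) = mex({0, 2, 3, 4, 6, 7, 9, 10, 11, 12}) = 1
G(38) = mex({0, 1, 3, 4, 5, 6, 7, 9, 10, 11, 12}) = 2
G(39) = mex({0, 1, 2, 4, 5, 6, 7, 9, 10, 12, 14}) = 3
G(40) = mex({0, 2, 3, 4, 6, 7, 11, 12, 14}) = 1
G(41) = mex({0, 1, 2, 3, 5, 6, 7, 9, 10, 11, 12}) = 4
G(42) = mex({0, 1, 2, 3, 4, 5, 6, 9, 10}) = 7
G(43) = mex({0, 1, 3, 4, 5, 7, 9, 10, 12, 15}) = 2
G(44) = mex({0, 2, 3, 4, 5, 6, 7, 9, 10, 12, 15}) = 1
G(45) = mex({0, 1, 2, 3, 4, 5, 6, 7, 9, 10, 12, 14}) = 8
G(46) = mex({0, 1, 3, 4, 5, 7, 8, 11, 12, 14}) = 2
G(47) = mex({0, 1, 2, 3, 4, 5, 6, 8, 9, 10, 11, 12}) = 7
G(48) = mex({0, 1, 2, 3, 5, 6, 7, 9, 10}) = 4
G(49) = mex({0, 2, 3, 4, 6, 7, 9, 10, 11, 12, 15}) = 1
G(50) = mex({0, 1, 4, 5, 6, 7, 9, 11, 12, 14, 15}) = 2
G(51) = mex({0, 1, 2, 3, 4, 5, 6, 7, 9, 12, 14, 15}) = 8
G(52) = mex({0, 2, 3, 4, 5, 6, 7, 8, 11, 12, 15}) = 1
G(53) = mex({0, 1, 2, 3, 5, 6, 7, 8, 9, 10, 11, 12}) = 4
G(54) = mex({0, 1, 2, 3, 4, 5, 6, 9, 10}) = 7
G(55) = mex({0, 1, 3, 4, 5, 7, 9, 10, 11, 12}) = 2
G(56) = mex({0, 2, 3, 4, 5, 6, 7, 9, 10, 11, 12, 13, 14}) = 1
G(57) = mex({0, 1, 2, 3, 5, 6, 7, 9, 10, 12, 13, 14, 15}) = 4
Therefore G(57) = 4.

4


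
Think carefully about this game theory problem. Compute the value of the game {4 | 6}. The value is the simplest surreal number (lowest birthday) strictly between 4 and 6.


Left options: {4}, max = 4
Right options: {6}, min = 6
All options are numbers and max(Left) < min(Right), so by the simplicity theorem the value is the simplest (earliest-born) number strictly between 4 and 6.
The only integer strictly between 4 and 6 is 5.
No non-integer in the interval can be simpler: if x is a non-integer in the interval, then floor(x) or ceil(x) also lies in the interval (the interval contains an integer), and both are proper prefixes of x's sign expansion, i.e. born earlier. So the game value is 5.
Game value = 5

5


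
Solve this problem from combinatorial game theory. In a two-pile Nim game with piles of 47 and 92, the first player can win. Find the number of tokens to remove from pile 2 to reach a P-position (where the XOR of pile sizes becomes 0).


Piles: 47 and 92
Current XOR: 47 XOR 92 = 115 (non-zero, so this is an N-position).
To make the XOR zero, we need to find a move that balances the piles.
For pile 2 (size 92): target = 92 XOR 115 = 47
We reduce pile 2 from 92 to 47.
Tokens removed: 92 - 47 = 45
Verification: 47 XOR 47 = 0

45


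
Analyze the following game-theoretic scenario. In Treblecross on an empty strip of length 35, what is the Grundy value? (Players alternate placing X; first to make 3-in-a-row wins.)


Treblecross: place X on empty cells; 3-in-a-row wins.
Playing within two cells of an existing X lets the opponent win at once, so sensible play treats the cells i-2..i+2 around each X as dead. The player left with no safe cell loses, so this is a normal-play take-away game on strips of safe cells.
Placing X at cell i (0-indexed) of a strip of k safe cells leaves independent strips of sizes max(0, i-2) and max(0, k-i-3). Hence G(k) = mex{ G(max(0,i-2)) XOR G(max(0,k-i-3)) : 0 <= i < k }, with G(0) = 0.
G(1): splits (0,0):0^0=0 -> mex({0}) = 1
G(2): splits (0,0):0^0=0 -> mex({0}) = 1
G(3): splits (0,0):0^0=0 -> mex({0}) = 1
G(4): splits (0,1):0^1=1 (0,0):0^0=0 -> mex({0, 1}) = 2
G(5): splits (0,2):0^1=1 (0,1):0^1=1 (0,0):0^0=0 -> mex({0, 1}) = 2
G(6) = mex({1}) = 0
G(7) = mex({0, 1, 2}) = 3
G(8) = mex({0, 1, 2}) = 3
G(9) = mex({0, 2}) = 1
G(10) = mex({0, 2, 3}) = 1
G(11) = mex({0, 3}) = 1
G(12) = mex({1, 3}) = 0
G(13) = mex({0, 1, 2, 3}) = 4
G(14) = mex({0, 1, 2}) = 3
G(15) = mex({0, 1, 2}) = 3
G(16) = mex({0, 1, 2, 4}) = 3
G(17) = mex({0, 1, 3, 4}) = 2
G(18) = mex({0, 1, 3, 4}) = 2
G(19) = mex({0, 1, 3, 5}) = 2
G(20) = mex({0, 1, 2, 3, 5}) = 4
G(21) = mex({0, 1, 2, 3, 5}) = 4
G(22) = mex({1, 2, 6}) = 0
G(23) = mex({0, 1, 2, 3, 4, 6}) = 5
G(24) = mex({0, 1, 2, 3, 4}) = 5
G(25) = mex({0, 1, 3, 4, 7}) = 2
G(26) = mex({0, 1, 3, 4, 5, 7}) = 2
G(27) = mex({0, 1, 3, 5}) = 2
G(28) = mex({0, 1, 2, 5}) = 3
G(29) = mex({0, 1, 2, 4, 5, 6}) = 3
G(30) = mex({1, 2, 4, 6}) = 0
G(31) = mex({0, 1, 2, 3, 4, 6}) = 5
G(32) = mex({1, 2, 3, 4, 7}) = 0
G(33) = mex({0, 3, 7}) = 1
G(34) = mex({0, 2, 3, 5, 7}) = 1
G(35) = mex({0, 2, 3, 5, 6}) = 1
Therefore G(35) = 1.

1


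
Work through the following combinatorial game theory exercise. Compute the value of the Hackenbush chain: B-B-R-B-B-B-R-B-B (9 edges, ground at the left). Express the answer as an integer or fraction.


Edges (from ground): B-B-R-B-B-B-R-B-B
By Berlekamp's sign-expansion rule, a Blue-Red Hackenbush stalk has the value of the surreal number whose sign sequence is the edge sequence with B -> + and R -> -.
Sign sequence: ++-+++-++
Trace the sign expansion in the surreal number tree, starting from 0:
Edge 1: B (sign +) -> bounds (0, +inf), value = 1
Edge 2: B (sign +) -> bounds (1, +inf), value = 2
Edge 3: R (sign -) -> bounds (1, 2), value = 3/2
Edge 4: B (sign +) -> bounds (3/2, 2), value = 7/4
Edge 5: B (sign +) -> bounds (7/4, 2), value = 15/8
Edge 6: B (sign +) -> bounds (15/8, 2), value = 31/16
Edge 7: R (sign -) -> bounds (15/8, 31/16), value = 61/32
Edge 8: B (sign +) -> bounds (61/32, 31/16), value = 123/64
Edge 9: B (sign +) -> bounds (123/64, 31/16), value = 247/128
Game value = 247/128

247/128


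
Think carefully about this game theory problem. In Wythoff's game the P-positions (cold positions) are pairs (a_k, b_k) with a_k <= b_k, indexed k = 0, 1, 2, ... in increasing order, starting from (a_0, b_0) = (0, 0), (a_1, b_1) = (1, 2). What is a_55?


By Wythoff's theorem, a_k = floor(k * phi) and b_k = floor(k * phi^2) = a_k + k, where phi = (1 + sqrt(5))/2 is the golden ratio.
phi = (1 + sqrt(5))/2 = 1.618034
k = 55
k * phi = 55 * 1.618034 = 88.991869
a_55 = floor(k * phi) = 88

88


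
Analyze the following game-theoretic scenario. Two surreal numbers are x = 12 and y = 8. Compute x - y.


x = 12, y = 8
x - y = 12 - 8 = 4

4


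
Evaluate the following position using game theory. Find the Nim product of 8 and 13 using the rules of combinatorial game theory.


Nim multiplication is bilinear over XOR: (u XOR v) * w = (u*w) XOR (v*w).
So we split each operand into its bit components and XOR the pairwise Nim products.
8 = 8 (as XOR of powers of 2).
13 = 1 + 4 + 8 (as XOR of powers of 2).
Using the standard Nim-product table on single bits:
  2*2 = 3,   2*4 = 8,   2*8 = 12,
  4*4 = 6,   4*8 = 11,  8*8 = 13,
and  1*x = x (identity), k*l = l*k (commutative).
Pairwise Nim products:
  8 * 1 = 8
  8 * 4 = 11
  8 * 8 = 13
XOR them: 8 XOR 11 XOR 13 = 14.
Result: 8 * 13 = 14 (in Nim).

14


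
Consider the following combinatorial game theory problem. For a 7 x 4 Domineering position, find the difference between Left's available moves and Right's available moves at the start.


Board is 7 x 4 (rows x cols).
Left (vertical) placements: (rows-1) * cols = 6 * 4 = 24
Right (horizontal) placements: rows * (cols-1) = 7 * 3 = 21
Advantage = Left - Right = 24 - 21 = 3

3


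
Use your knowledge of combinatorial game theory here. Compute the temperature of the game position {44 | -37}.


The game is {44 | -37}, a switch {a | b} with numbers a > b.
Cooling {a | b} by t gives {a - t | b + t}, which stops being hot when a - t = b + t, i.e. at t = (a - b)/2. So the temperature of a switch is (a - b)/2.
Temperature = (Left option - Right option) / 2
= (44 - (-37)) / 2
= 81 / 2
= 81/2

81/2


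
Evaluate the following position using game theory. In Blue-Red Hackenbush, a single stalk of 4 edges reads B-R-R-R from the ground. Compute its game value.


Edges (from ground): B-R-R-R
By Berlekamp's sign-expansion rule, a Blue-Red Hackenbush stalk has the value of the surreal number whose sign sequence is the edge sequence with B -> + and R -> -.
Sign sequence: +---
Trace the sign expansion in the surreal number tree, starting from 0:
Edge 1: B (sign +) -> bounds (0, +inf), value = 1
Edge 2: R (sign -) -> bounds (0, 1), value = 1/2
Edge 3: R (sign -) -> bounds (0, 1/2), value = 1/4
Edge 4: R (sign -) -> bounds (0, 1/4), value = 1/8
Game value = 1/8

1/8


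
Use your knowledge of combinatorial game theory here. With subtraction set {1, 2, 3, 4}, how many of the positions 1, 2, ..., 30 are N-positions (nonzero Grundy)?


Subtraction set S = {1, 2, 3, 4}, so G(n) = n mod 5.
G(n) = 0 when n is a multiple of 5.
Multiples of 5 in [1, 30]: 6
N-positions (nonzero Grundy) = 30 - 6 = 24

24


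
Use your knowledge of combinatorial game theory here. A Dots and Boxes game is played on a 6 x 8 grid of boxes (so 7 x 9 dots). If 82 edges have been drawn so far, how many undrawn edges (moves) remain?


Grid: 6 x 8 boxes, i.e. 7 rows and 9 columns of dots.
Horizontal edges: (rows + 1) * cols = 7 * 8 = 56
Vertical edges: rows * (cols + 1) = 6 * 9 = 54
Total edges: 56 + 54 = 110
Edges drawn: 82
Remaining: 110 - 82 = 28

28


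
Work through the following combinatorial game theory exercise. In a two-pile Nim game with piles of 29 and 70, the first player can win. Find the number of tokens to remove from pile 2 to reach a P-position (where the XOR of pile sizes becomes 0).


Piles: 29 and 70
Current XOR: 29 XOR 70 = 91 (non-zero, so this is an N-position).
To make the XOR zero, we need to find a move that balances the piles.
For pile 2 (size 70): target = 70 XOR 91 = 29
We reduce pile 2 from 70 to 29.
Tokens removed: 70 - 29 = 41
Verification: 29 XOR 29 = 0

41


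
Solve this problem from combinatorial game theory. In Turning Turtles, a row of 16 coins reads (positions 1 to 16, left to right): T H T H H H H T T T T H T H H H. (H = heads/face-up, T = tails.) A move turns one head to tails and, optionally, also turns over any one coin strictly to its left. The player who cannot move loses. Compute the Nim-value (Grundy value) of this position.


Coins: T H T H H H H T T T T H T H H H
Key fact: a single head at position k behaves exactly like a Nim heap of size k (turning it to T and optionally flipping a coin at j < k corresponds to moving the heap from k to j, or to 0), and heads combine as a disjunctive sum (two heads at the same place would cancel, matching j XOR j = 0). So the Nim-value is the XOR of the 1-indexed positions of the heads.
Face-up positions (1-indexed): [2, 4, 5, 6, 7, 12, 14, 15, 16]
XOR 0 with 2: 0 XOR 2 = 2
XOR 2 with 4: 2 XOR 4 = 6
XOR 6 with 5: 6 XOR 5 = 3
XOR 3 with 6: 3 XOR 6 = 5
XOR 5 with 7: 5 XOR 7 = 2
XOR 2 with 12: 2 XOR 12 = 14
XOR 14 with 14: 14 XOR 14 = 0
XOR 0 with 15: 0 XOR 15 = 15
XOR 15 with 16: 15 XOR 16 = 31
Nim-value = 31

31


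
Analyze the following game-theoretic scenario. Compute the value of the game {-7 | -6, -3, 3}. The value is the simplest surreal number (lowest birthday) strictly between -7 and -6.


Left options: {-7}, max = -7
Right options: {-6, -3, 3}, min = -6
All options are numbers and max(Left) < min(Right), so by the simplicity theorem the value is the simplest (earliest-born) number strictly between -7 and -6.
No integer lies strictly between -7 and -6, so the value is the dyadic rational m/2^k in the interval with the smallest k (then m odd); search k = 1, 2, ...:
Denominator 2: -13/2 lies strictly between -7 and -6 -- found.
The simplest number in the interval is -13/2.
Game value = -13/2

-13/2


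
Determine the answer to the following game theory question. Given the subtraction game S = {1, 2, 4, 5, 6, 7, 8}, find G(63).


The subtraction set is S = {1, 2, 4, 5, 6, 7, 8}.
G(k) = mex{ G(k - s) : s in S, s <= k }. We compute iteratively: G(0) = 0.
G(1) = mex({0}) = 1
G(2) = mex({0, 1}) = 2
G(3) = mex({1, 2}) = 0
G(4) = mex({0, 2}) = 1
G(5) = mex({0, 1}) = 2
G(6) = mex({0, 1, 2}) = 3
G(7) = mex({0, 1, 2, 3}) = 4
G(8) = mex({0, 1, 2, 3, 4}) = 5
G(9) = mex({0, 1, 2, 4, 5}) = 3
G(10) = mex({0, 1, 2, 3, 5}) = 4
G(11) = mex({0, 1, 2, 3, 4}) = 5
G(12) = mex({1, 2, 3, 4, 5}) = 0
G(13) = mex({0, 2, 3, 4, 5}) = 1
G(14) = mex({0, 1, 3, 4, 5}) = 2
G(15) = mex({1, 2, 3, 4, 5}) = 0
G(16) = mex({0, 2, 3, 4, 5}) = 1
G(17) = mex({0, 1, 3, 4, 5}) = 2
G(18) = mex({0, 1, 2, 4, 5}) = 3
G(19) = mex({0, 1, 2, 3, 5}) = 4
Observe that G(12)..G(19) = 0, 1, 2, 0, 1, 2, 3, 4 repeats G(0)..G(7) = 0, 1, 2, 0, 1, 2, 3, 4.
For k >= max(S) = 8, G(k) is determined by the previous 8 values G(k-8)..G(k-1); a window of 8 consecutive values has recurred shifted by 12, so by induction G(k + 12) = G(k) for all k >= 0: the sequence is periodic from the start with period 12.
One period: G(0..11) = 0, 1, 2, 0, 1, 2, 3, 4, 5, 3, 4, 5.
63 mod 12 = 3, so G(63) = G(3) = 0.

0
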